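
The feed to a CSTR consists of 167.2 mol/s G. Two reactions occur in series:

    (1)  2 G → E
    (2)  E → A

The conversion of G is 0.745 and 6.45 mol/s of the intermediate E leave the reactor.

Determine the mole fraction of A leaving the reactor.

Conversion of G: G consumed = 2ξ₁ = 0.745 × 167.2 → ξ₁ = 62.28 mol/s.
E balance: n_E = 0 + 1ξ₁ − 1ξ₂ = 6.45 → ξ₂ = (1·62.28 − 6.45)/1 = 55.83 mol/s.
Outlet amounts (n = n₀ + Σ ν·ξ):
  G: 167.2 − 2(62.28) = 42.64
  E: 0 + 1(62.28) − 1(55.83) = 6.45
  A: 0 + 1(55.83) = 55.83
Total out = 104.9 mol/s; y_A = 55.83 / 104.9 = 0.5321.

0.532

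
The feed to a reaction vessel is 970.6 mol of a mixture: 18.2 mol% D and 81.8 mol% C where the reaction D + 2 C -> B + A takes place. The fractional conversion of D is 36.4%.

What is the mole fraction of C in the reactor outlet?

D reacted = 0.364 × 176.6 = 64.3 mol; ν_D = −1, so ξ = 64.3/1 = 64.3 mol.
Outlet amounts (n = n₀ + ν ξ):
  D: 176.6 − 1(64.3) = 112.3
  C: 794 − 2(64.3) = 665.4
  B: 0 + 1(64.3) = 64.3
  A: 0 + 1(64.3) = 64.3
Total out = 906.3 mol; y_C = 665.4 / 906.3 = 0.7341.

0.734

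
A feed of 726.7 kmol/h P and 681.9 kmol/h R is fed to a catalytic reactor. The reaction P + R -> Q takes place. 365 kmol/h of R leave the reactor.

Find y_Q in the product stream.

For R: n = n₀ − 1ξ → 365 = 681.9 − 1ξ, giving ξ = 316.9 kmol/h.
Outlet amounts (n = n₀ + ν ξ):
  P: 726.7 − 1(316.9) = 409.8
  R: 681.9 − 1(316.9) = 365
  Q: 0 + 1(316.9) = 316.9
Total out = 1092 kmol/h; y_Q = 316.9 / 1092 = 0.2903.

0.29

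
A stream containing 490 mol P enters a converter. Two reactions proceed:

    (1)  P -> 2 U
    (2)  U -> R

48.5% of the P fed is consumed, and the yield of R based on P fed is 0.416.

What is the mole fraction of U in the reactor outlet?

0.373

Conversion of P: P consumed = 1ξ₁ = 0.485 × 490 → ξ₁ = 237.7 mol.
Yield of R: 1ξ₂ / 490 = 0.416 → ξ₂ = 203.8 mol.
Outlet amounts (n = n₀ + Σ ν·ξ):
  P: 490 − 1(237.7) = 252.3
  U: 0 + 2(237.7) − 1(203.8) = 271.5
  R: 0 + 1(203.8) = 203.8
Total out = 727.7 mol; y_U = 271.5 / 727.7 = 0.3731.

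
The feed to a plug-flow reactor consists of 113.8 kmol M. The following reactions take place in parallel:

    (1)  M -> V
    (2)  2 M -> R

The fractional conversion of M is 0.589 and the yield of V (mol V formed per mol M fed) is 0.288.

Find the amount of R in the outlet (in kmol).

Yield of V: 1ξ₁ / 113.8 = 0.288 → ξ₁ = 32.77 kmol.
Conversion of M: 1ξ₁ + 2ξ₂ = 0.589 × 113.8 = 67.03 → ξ₂ = 17.13 kmol.
Outlet amounts (n = n₀ + Σ ν·ξ):
  M: 113.8 − 1(32.77) − 2(17.13) = 46.77
  V: 0 + 1(32.77) = 32.77
  R: 0 + 1(17.13) = 17.13

17.1 kmol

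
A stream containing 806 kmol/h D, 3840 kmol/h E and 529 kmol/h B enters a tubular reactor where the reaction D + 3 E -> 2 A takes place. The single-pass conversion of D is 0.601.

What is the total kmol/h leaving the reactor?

4210 kmol/h

D reacted = 0.601 × 806 = 484.4 kmol/h; ν_D = −1, so ξ = 484.4/1 = 484.4 kmol/h.
Outlet amounts (n = n₀ + ν ξ):
  D: 806 − 1(484.4) = 321.6
  E: 3840 − 3(484.4) = 2387
  A: 0 + 2(484.4) = 968.8
  B: 529 (inert)
Total out = 321.6 + 2387 + 968.8 + 529 = 4206 kmol/h.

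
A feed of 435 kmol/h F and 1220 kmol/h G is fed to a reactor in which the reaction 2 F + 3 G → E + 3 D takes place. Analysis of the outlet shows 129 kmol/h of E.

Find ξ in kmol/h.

For E: n = n₀ + 1ξ → 129 = 0 + 1ξ, giving ξ = 129 kmol/h.
Outlet amounts (n = n₀ + ν ξ):
  F: 435 − 2(129) = 177
  G: 1220 − 3(129) = 833
  E: 0 + 1(129) = 129
  D: 0 + 3(129) = 387

ξ = 129 kmol/h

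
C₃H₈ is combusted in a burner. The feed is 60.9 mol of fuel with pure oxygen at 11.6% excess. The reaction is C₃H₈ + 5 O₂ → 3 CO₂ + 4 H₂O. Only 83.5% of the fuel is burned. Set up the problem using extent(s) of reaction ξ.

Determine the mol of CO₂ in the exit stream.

Stoichiometric O₂ = 5 × 60.9 = 304.5 mol; O₂ fed = 304.5 × 1.116 = 339.8 mol.
Fuel reacted = 0.835 × 60.9 → ξ = 50.85 mol.
Outlet (n = n₀ + ν ξ):
  C₃H₈: 60.9 − 1(50.85) = 10.05
  O₂: 339.8 − 5(50.85) = 85.56
  CO₂: 0 + 3(50.85) = 152.6
  H₂O: 0 + 4(50.85) = 203.4

153 mol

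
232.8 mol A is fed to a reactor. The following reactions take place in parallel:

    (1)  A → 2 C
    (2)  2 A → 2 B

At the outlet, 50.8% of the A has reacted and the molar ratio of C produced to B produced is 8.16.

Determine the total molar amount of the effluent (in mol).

Conversion of A: A consumed = 0.508 × 232.8 = 118.3 mol = 1ξ₁ + 2ξ₂.
Selectivity: 2ξ₁ / (2ξ₂) = 8.16 → ξ₁ = 8.16 ξ₂.
Substitute: (1·8.16 + 2) ξ₂ = 118.3 → ξ₂ = 11.64 mol, ξ₁ = 94.98 mol.
Outlet amounts (n = n₀ + Σ ν·ξ):
  A: 232.8 − 1(94.98) − 2(11.64) = 114.5
  C: 0 + 2(94.98) = 190
  B: 0 + 2(11.64) = 23.28
Total out = 114.5 + 190 + 23.28 = 327.8 mol.

328 mol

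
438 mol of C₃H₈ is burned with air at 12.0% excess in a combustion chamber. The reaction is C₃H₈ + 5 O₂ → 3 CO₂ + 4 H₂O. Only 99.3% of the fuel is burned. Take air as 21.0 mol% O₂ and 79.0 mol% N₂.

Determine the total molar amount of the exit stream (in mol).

12600 mol

Stoichiometric O₂ = 5 × 438 = 2190 mol; O₂ fed = 2190 × 1.120 = 2453 mol.
N₂ fed = 2453 × 79/21 = 9227 mol.
Fuel reacted = 0.993 × 438 → ξ = 434.9 mol.
Outlet (n = n₀ + ν ξ):
  C₃H₈: 438 − 1(434.9) = 3.066
  O₂: 2453 − 5(434.9) = 278.1
  N₂: 9227 (inert)
  CO₂: 0 + 3(434.9) = 1305
  H₂O: 0 + 4(434.9) = 1740
Total out = 3.066 + 278.1 + 9227 + 1305 + 1740 = 12550 mol.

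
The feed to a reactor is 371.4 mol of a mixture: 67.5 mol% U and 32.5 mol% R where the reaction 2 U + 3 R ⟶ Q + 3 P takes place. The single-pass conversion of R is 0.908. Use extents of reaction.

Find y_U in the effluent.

R reacted = 0.908 × 120.7 = 109.6 mol; ν_R = −3, so ξ = 109.6/3 = 36.53 mol.
Outlet amounts (n = n₀ + ν ξ):
  U: 250.7 − 2(36.53) = 177.6
  R: 120.7 − 3(36.53) = 11.1
  Q: 0 + 1(36.53) = 36.53
  P: 0 + 3(36.53) = 109.6
Total out = 334.9 mol; y_U = 177.6 / 334.9 = 0.5304.

0.53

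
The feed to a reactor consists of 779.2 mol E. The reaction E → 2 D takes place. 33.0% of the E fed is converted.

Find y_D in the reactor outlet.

E reacted = 0.33 × 779.2 = 257.1 mol; ν_E = −1, so ξ = 257.1/1 = 257.1 mol.
Outlet amounts (n = n₀ + ν ξ):
  E: 779.2 − 1(257.1) = 522.1
  D: 0 + 2(257.1) = 514.3
Total out = 1036 mol; y_D = 514.3 / 1036 = 0.4962.

0.496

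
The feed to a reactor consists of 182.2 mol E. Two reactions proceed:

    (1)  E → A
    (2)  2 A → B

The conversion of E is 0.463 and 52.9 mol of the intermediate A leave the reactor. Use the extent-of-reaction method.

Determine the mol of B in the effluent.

15.7 mol

Conversion of E: E consumed = 1ξ₁ = 0.463 × 182.2 → ξ₁ = 84.36 mol.
A balance: n_A = 0 + 1ξ₁ − 2ξ₂ = 52.9 → ξ₂ = (1·84.36 − 52.9)/2 = 15.73 mol.
Outlet amounts (n = n₀ + Σ ν·ξ):
  E: 182.2 − 1(84.36) = 97.84
  A: 0 + 1(84.36) − 2(15.73) = 52.9
  B: 0 + 1(15.73) = 15.73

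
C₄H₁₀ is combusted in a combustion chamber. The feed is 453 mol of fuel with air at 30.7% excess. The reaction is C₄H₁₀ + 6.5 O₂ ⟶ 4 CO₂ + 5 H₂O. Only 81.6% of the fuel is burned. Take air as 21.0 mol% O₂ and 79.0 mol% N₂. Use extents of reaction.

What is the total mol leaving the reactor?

19300 mol

Stoichiometric O₂ = 6.5 × 453 = 2944 mol; O₂ fed = 2944 × 1.307 = 3848 mol.
N₂ fed = 3848 × 79/21 = 14480 mol.
Fuel reacted = 0.816 × 453 → ξ = 369.6 mol.
Outlet (n = n₀ + ν ξ):
  C₄H₁₀: 453 − 1(369.6) = 83.35
  O₂: 3848 − 6.5(369.6) = 1446
  N₂: 14480 (inert)
  CO₂: 0 + 4(369.6) = 1479
  H₂O: 0 + 5(369.6) = 1848
Total out = 83.35 + 1446 + 14480 + 1479 + 1848 = 19330 mol.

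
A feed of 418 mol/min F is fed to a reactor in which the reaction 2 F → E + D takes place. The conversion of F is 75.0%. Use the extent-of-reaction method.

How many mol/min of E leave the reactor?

F reacted = 0.75 × 418 = 313.5 mol/min; ν_F = −2, so ξ = 313.5/2 = 156.8 mol/min.
Outlet amounts (n = n₀ + ν ξ):
  F: 418 − 2(156.8) = 104.5
  E: 0 + 1(156.8) = 156.8
  D: 0 + 1(156.8) = 156.8

157 mol/min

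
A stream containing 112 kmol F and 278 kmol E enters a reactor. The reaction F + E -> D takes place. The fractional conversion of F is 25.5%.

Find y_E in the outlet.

0.69

F reacted = 0.255 × 112 = 28.56 kmol; ν_F = −1, so ξ = 28.56/1 = 28.56 kmol.
Outlet amounts (n = n₀ + ν ξ):
  F: 112 − 1(28.56) = 83.44
  E: 278 − 1(28.56) = 249.4
  D: 0 + 1(28.56) = 28.56
Total out = 361.4 kmol; y_E = 249.4 / 361.4 = 0.6901.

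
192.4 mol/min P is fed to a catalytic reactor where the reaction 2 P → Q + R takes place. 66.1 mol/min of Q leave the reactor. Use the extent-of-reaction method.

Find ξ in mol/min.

For Q: n = n₀ + 1ξ → 66.1 = 0 + 1ξ, giving ξ = 66.1 mol/min.
Outlet amounts (n = n₀ + ν ξ):
  P: 192.4 − 2(66.1) = 60.2
  Q: 0 + 1(66.1) = 66.1
  R: 0 + 1(66.1) = 66.1

ξ = 66.1 mol/min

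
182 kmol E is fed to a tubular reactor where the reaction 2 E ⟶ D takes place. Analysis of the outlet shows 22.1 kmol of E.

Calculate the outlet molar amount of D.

80 kmol

For E: n = n₀ − 2ξ → 22.1 = 182 − 2ξ, giving ξ = 79.95 kmol.
Outlet amounts (n = n₀ + ν ξ):
  E: 182 − 2(79.95) = 22.1
  D: 0 + 1(79.95) = 79.95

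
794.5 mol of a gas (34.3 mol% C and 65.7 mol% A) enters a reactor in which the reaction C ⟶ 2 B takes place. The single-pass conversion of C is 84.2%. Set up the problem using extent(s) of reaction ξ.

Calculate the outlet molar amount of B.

459 mol

C reacted = 0.842 × 272.5 = 229.5 mol; ν_C = −1, so ξ = 229.5/1 = 229.5 mol.
Outlet amounts (n = n₀ + ν ξ):
  C: 272.5 − 1(229.5) = 43.06
  B: 0 + 2(229.5) = 458.9
  A: 522 (inert)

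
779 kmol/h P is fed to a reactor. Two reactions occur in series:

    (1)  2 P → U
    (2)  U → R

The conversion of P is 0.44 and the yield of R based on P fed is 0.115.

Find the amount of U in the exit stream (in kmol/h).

Conversion of P: P consumed = 2ξ₁ = 0.44 × 779 → ξ₁ = 171.4 kmol/h.
Yield of R: 1ξ₂ / 779 = 0.115 → ξ₂ = 89.59 kmol/h.
Outlet amounts (n = n₀ + Σ ν·ξ):
  P: 779 − 2(171.4) = 436.2
  U: 0 + 1(171.4) − 1(89.59) = 81.79
  R: 0 + 1(89.59) = 89.59

81.8 kmol/h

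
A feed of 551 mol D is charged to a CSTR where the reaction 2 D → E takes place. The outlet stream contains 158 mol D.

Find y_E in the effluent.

For D: n = n₀ − 2ξ → 158 = 551 − 2ξ, giving ξ = 196.5 mol.
Outlet amounts (n = n₀ + ν ξ):
  D: 551 − 2(196.5) = 158
  E: 0 + 1(196.5) = 196.5
Total out = 354.5 mol; y_E = 196.5 / 354.5 = 0.5543.

0.554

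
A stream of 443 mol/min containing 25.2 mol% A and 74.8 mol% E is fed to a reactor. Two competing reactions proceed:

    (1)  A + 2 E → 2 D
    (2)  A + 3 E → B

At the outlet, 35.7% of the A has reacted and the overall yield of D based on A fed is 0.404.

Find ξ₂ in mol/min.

Yield of D: 2ξ₁ / 111.6 = 0.404 → ξ₁ = 22.55 mol/min.
Conversion of A: 1ξ₁ + 1ξ₂ = 0.357 × 111.6 = 39.85 → ξ₂ = 17.3 mol/min.
Outlet amounts (n = n₀ + Σ ν·ξ):
  A: 111.6 − 1(22.55) − 1(17.3) = 71.78
  E: 331.4 − 2(22.55) − 3(17.3) = 234.4
  D: 0 + 2(22.55) = 45.1
  B: 0 + 1(17.3) = 17.3

ξ₂ = 17.3 mol/min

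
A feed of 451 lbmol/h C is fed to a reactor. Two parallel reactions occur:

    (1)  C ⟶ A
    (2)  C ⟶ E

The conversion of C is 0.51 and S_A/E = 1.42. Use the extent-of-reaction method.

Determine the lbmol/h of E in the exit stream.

95 lbmol/h

Conversion of C: C consumed = 0.51 × 451 = 230 lbmol/h = 1ξ₁ + 1ξ₂.
Selectivity: 1ξ₁ / (1ξ₂) = 1.42 → ξ₁ = 1.42 ξ₂.
Substitute: (1·1.42 + 1) ξ₂ = 230 → ξ₂ = 95.05 lbmol/h, ξ₁ = 135 lbmol/h.
Outlet amounts (n = n₀ + Σ ν·ξ):
  C: 451 − 1(135) − 1(95.05) = 221
  A: 0 + 1(135) = 135
  E: 0 + 1(95.05) = 95.05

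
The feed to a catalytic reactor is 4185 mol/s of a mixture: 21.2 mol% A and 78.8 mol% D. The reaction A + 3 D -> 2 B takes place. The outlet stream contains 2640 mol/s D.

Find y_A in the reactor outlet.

For D: n = n₀ − 3ξ → 2640 = 3298 − 3ξ, giving ξ = 219.3 mol/s.
Outlet amounts (n = n₀ + ν ξ):
  A: 887.2 − 1(219.3) = 668
  D: 3298 − 3(219.3) = 2640
  B: 0 + 2(219.3) = 438.5
Total out = 3746 mol/s; y_A = 668 / 3746 = 0.1783.

0.178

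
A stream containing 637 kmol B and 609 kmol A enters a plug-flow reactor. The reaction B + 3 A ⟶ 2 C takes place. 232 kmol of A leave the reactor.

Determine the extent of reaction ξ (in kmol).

For A: n = n₀ − 3ξ → 232 = 609 − 3ξ, giving ξ = 125.7 kmol.
Outlet amounts (n = n₀ + ν ξ):
  B: 637 − 1(125.7) = 511.3
  A: 609 − 3(125.7) = 232
  C: 0 + 2(125.7) = 251.3

ξ = 126 kmol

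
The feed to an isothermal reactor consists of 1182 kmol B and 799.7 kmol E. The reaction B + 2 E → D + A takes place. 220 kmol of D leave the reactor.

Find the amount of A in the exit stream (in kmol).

For D: n = n₀ + 1ξ → 220 = 0 + 1ξ, giving ξ = 220 kmol.
Outlet amounts (n = n₀ + ν ξ):
  B: 1182 − 1(220) = 962
  E: 799.7 − 2(220) = 359.7
  D: 0 + 1(220) = 220
  A: 0 + 1(220) = 220

220 kmol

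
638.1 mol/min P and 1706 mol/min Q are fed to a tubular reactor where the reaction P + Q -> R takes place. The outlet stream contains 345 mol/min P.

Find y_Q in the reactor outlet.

0.689

For P: n = n₀ − 1ξ → 345 = 638.1 − 1ξ, giving ξ = 293.1 mol/min.
Outlet amounts (n = n₀ + ν ξ):
  P: 638.1 − 1(293.1) = 345
  Q: 1706 − 1(293.1) = 1413
  R: 0 + 1(293.1) = 293.1
Total out = 2051 mol/min; y_Q = 1413 / 2051 = 0.6889.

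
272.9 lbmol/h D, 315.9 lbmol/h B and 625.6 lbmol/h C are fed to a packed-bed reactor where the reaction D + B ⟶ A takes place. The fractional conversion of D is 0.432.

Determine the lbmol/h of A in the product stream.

D reacted = 0.432 × 272.9 = 117.9 lbmol/h; ν_D = −1, so ξ = 117.9/1 = 117.9 lbmol/h.
Outlet amounts (n = n₀ + ν ξ):
  D: 272.9 − 1(117.9) = 155
  B: 315.9 − 1(117.9) = 198
  A: 0 + 1(117.9) = 117.9
  C: 625.6 (inert)

118 lbmol/h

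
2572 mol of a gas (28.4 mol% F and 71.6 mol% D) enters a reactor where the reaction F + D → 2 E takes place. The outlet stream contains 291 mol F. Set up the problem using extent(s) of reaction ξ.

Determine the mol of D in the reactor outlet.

For F: n = n₀ − 1ξ → 291 = 730.4 − 1ξ, giving ξ = 439.4 mol.
Outlet amounts (n = n₀ + ν ξ):
  F: 730.4 − 1(439.4) = 291
  D: 1842 − 1(439.4) = 1402
  E: 0 + 2(439.4) = 878.9

1400 mol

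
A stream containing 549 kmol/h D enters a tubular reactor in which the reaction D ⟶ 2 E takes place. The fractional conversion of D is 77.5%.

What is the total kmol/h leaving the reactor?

974 kmol/h

D reacted = 0.775 × 549 = 425.5 kmol/h; ν_D = −1, so ξ = 425.5/1 = 425.5 kmol/h.
Outlet amounts (n = n₀ + ν ξ):
  D: 549 − 1(425.5) = 123.5
  E: 0 + 2(425.5) = 851
Total out = 123.5 + 851 = 974.5 kmol/h.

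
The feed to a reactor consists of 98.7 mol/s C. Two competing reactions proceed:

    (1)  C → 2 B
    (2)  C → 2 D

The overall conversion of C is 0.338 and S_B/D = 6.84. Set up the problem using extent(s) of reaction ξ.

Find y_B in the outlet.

0.441

Conversion of C: C consumed = 0.338 × 98.7 = 33.36 mol/s = 1ξ₁ + 1ξ₂.
Selectivity: 2ξ₁ / (2ξ₂) = 6.84 → ξ₁ = 6.84 ξ₂.
Substitute: (1·6.84 + 1) ξ₂ = 33.36 → ξ₂ = 4.255 mol/s, ξ₁ = 29.11 mol/s.
Outlet amounts (n = n₀ + Σ ν·ξ):
  C: 98.7 − 1(29.11) − 1(4.255) = 65.34
  B: 0 + 2(29.11) = 58.21
  D: 0 + 2(4.255) = 8.51
Total out = 132.1 mol/s; y_B = 58.21 / 132.1 = 0.4408.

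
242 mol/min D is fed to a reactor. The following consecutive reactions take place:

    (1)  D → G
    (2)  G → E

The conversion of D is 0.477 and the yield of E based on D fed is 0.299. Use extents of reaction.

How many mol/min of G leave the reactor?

Conversion of D: D consumed = 1ξ₁ = 0.477 × 242 → ξ₁ = 115.4 mol/min.
Yield of E: 1ξ₂ / 242 = 0.299 → ξ₂ = 72.36 mol/min.
Outlet amounts (n = n₀ + Σ ν·ξ):
  D: 242 − 1(115.4) = 126.6
  G: 0 + 1(115.4) − 1(72.36) = 43.08
  E: 0 + 1(72.36) = 72.36

43.1 mol/min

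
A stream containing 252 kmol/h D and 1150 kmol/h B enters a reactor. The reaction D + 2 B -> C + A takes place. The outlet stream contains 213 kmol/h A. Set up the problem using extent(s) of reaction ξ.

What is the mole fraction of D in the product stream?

For A: n = n₀ + 1ξ → 213 = 0 + 1ξ, giving ξ = 213 kmol/h.
Outlet amounts (n = n₀ + ν ξ):
  D: 252 − 1(213) = 39
  B: 1150 − 2(213) = 724
  C: 0 + 1(213) = 213
  A: 0 + 1(213) = 213
Total out = 1189 kmol/h; y_D = 39 / 1189 = 0.0328.

0.0328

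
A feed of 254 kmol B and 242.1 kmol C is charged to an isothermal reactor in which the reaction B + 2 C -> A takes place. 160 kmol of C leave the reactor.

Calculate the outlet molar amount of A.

For C: n = n₀ − 2ξ → 160 = 242.1 − 2ξ, giving ξ = 41.05 kmol.
Outlet amounts (n = n₀ + ν ξ):
  B: 254 − 1(41.05) = 212.9
  C: 242.1 − 2(41.05) = 160
  A: 0 + 1(41.05) = 41.05

41 kmol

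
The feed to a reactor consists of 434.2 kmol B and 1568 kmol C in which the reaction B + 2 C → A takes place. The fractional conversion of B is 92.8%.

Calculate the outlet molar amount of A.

B reacted = 0.928 × 434.2 = 402.9 kmol; ν_B = −1, so ξ = 402.9/1 = 402.9 kmol.
Outlet amounts (n = n₀ + ν ξ):
  B: 434.2 − 1(402.9) = 31.26
  C: 1568 − 2(402.9) = 762.1
  A: 0 + 1(402.9) = 402.9

403 kmol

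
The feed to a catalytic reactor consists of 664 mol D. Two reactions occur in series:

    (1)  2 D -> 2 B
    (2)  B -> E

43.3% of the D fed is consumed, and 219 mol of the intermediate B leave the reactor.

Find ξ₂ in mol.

ξ₂ = 68.5 mol

Conversion of D: D consumed = 2ξ₁ = 0.433 × 664 → ξ₁ = 143.8 mol.
B balance: n_B = 0 + 2ξ₁ − 1ξ₂ = 219 → ξ₂ = (2·143.8 − 219)/1 = 68.51 mol.
Outlet amounts (n = n₀ + Σ ν·ξ):
  D: 664 − 2(143.8) = 376.5
  B: 0 + 2(143.8) − 1(68.51) = 219
  E: 0 + 1(68.51) = 68.51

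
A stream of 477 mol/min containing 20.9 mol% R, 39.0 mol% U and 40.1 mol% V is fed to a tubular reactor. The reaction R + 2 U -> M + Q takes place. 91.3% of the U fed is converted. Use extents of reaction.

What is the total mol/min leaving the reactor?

U reacted = 0.913 × 186 = 169.8 mol/min; ν_U = −2, so ξ = 169.8/2 = 84.92 mol/min.
Outlet amounts (n = n₀ + ν ξ):
  R: 99.69 − 1(84.92) = 14.77
  U: 186 − 2(84.92) = 16.18
  M: 0 + 1(84.92) = 84.92
  Q: 0 + 1(84.92) = 84.92
  V: 191.3 (inert)
Total out = 14.77 + 16.18 + 84.92 + 84.92 + 191.3 = 392.1 mol/min.

392 mol/min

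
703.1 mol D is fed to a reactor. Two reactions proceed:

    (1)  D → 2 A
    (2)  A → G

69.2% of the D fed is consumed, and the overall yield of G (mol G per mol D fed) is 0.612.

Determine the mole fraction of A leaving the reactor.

Conversion of D: D consumed = 1ξ₁ = 0.692 × 703.1 → ξ₁ = 486.5 mol.
Yield of G: 1ξ₂ / 703.1 = 0.612 → ξ₂ = 430.3 mol.
Outlet amounts (n = n₀ + Σ ν·ξ):
  D: 703.1 − 1(486.5) = 216.6
  A: 0 + 2(486.5) − 1(430.3) = 542.8
  G: 0 + 1(430.3) = 430.3
Total out = 1190 mol; y_A = 542.8 / 1190 = 0.4563.

0.456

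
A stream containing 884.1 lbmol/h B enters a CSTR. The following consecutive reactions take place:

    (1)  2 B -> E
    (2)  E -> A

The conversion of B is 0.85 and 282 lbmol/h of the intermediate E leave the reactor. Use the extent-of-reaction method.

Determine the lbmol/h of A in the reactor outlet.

Conversion of B: B consumed = 2ξ₁ = 0.85 × 884.1 → ξ₁ = 375.7 lbmol/h.
E balance: n_E = 0 + 1ξ₁ − 1ξ₂ = 282 → ξ₂ = (1·375.7 − 282)/1 = 93.74 lbmol/h.
Outlet amounts (n = n₀ + Σ ν·ξ):
  B: 884.1 − 2(375.7) = 132.6
  E: 0 + 1(375.7) − 1(93.74) = 282
  A: 0 + 1(93.74) = 93.74

93.7 lbmol/h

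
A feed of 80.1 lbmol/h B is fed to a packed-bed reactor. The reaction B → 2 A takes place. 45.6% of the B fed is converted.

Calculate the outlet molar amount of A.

73.1 lbmol/h

B reacted = 0.456 × 80.1 = 36.53 lbmol/h; ν_B = −1, so ξ = 36.53/1 = 36.53 lbmol/h.
Outlet amounts (n = n₀ + ν ξ):
  B: 80.1 − 1(36.53) = 43.57
  A: 0 + 2(36.53) = 73.05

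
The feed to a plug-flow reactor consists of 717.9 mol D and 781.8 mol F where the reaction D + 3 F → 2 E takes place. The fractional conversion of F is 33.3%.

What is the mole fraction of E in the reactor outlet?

F reacted = 0.333 × 781.8 = 260.3 mol; ν_F = −3, so ξ = 260.3/3 = 86.78 mol.
Outlet amounts (n = n₀ + ν ξ):
  D: 717.9 − 1(86.78) = 631.1
  F: 781.8 − 3(86.78) = 521.5
  E: 0 + 2(86.78) = 173.6
Total out = 1326 mol; y_E = 173.6 / 1326 = 0.1309.

0.131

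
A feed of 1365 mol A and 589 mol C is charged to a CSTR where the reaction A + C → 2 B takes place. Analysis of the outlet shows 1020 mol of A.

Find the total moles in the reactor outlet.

1950 mol

For A: n = n₀ − 1ξ → 1020 = 1365 − 1ξ, giving ξ = 345 mol.
Outlet amounts (n = n₀ + ν ξ):
  A: 1365 − 1(345) = 1020
  C: 589 − 1(345) = 244
  B: 0 + 2(345) = 690
Total out = 1020 + 244 + 690 = 1954 mol.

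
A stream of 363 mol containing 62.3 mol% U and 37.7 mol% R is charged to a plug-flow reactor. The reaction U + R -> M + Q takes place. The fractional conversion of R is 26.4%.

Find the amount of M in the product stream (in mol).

R reacted = 0.264 × 136.9 = 36.13 mol; ν_R = −1, so ξ = 36.13/1 = 36.13 mol.
Outlet amounts (n = n₀ + ν ξ):
  U: 226.1 − 1(36.13) = 190
  R: 136.9 − 1(36.13) = 100.7
  M: 0 + 1(36.13) = 36.13
  Q: 0 + 1(36.13) = 36.13

36.1 mol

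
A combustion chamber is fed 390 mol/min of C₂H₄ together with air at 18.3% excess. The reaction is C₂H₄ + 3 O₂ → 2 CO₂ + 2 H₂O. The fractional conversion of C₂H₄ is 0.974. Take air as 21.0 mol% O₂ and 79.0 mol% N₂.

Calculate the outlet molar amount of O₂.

245 mol/min

Stoichiometric O₂ = 3 × 390 = 1170 mol/min; O₂ fed = 1170 × 1.183 = 1384 mol/min.
N₂ fed = 1384 × 79/21 = 5207 mol/min.
Fuel reacted = 0.974 × 390 → ξ = 379.9 mol/min.
Outlet (n = n₀ + ν ξ):
  C₂H₄: 390 − 1(379.9) = 10.14
  O₂: 1384 − 3(379.9) = 244.5
  N₂: 5207 (inert)
  CO₂: 0 + 2(379.9) = 759.7
  H₂O: 0 + 2(379.9) = 759.7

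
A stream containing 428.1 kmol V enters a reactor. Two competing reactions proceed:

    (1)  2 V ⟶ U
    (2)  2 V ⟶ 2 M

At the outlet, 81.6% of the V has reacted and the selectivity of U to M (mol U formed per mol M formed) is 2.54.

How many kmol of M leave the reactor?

Conversion of V: V consumed = 0.816 × 428.1 = 349.3 kmol = 2ξ₁ + 2ξ₂.
Selectivity: 1ξ₁ / (2ξ₂) = 2.54 → ξ₁ = 5.08 ξ₂.
Substitute: (2·5.08 + 2) ξ₂ = 349.3 → ξ₂ = 28.73 kmol, ξ₁ = 145.9 kmol.
Outlet amounts (n = n₀ + Σ ν·ξ):
  V: 428.1 − 2(145.9) − 2(28.73) = 78.77
  U: 0 + 1(145.9) = 145.9
  M: 0 + 2(28.73) = 57.46

57.5 kmol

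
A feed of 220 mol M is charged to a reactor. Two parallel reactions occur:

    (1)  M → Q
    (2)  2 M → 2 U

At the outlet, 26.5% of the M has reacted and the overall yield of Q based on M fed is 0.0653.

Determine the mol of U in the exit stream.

43.9 mol

Yield of Q: 1ξ₁ / 220 = 0.0653 → ξ₁ = 14.37 mol.
Conversion of M: 1ξ₁ + 2ξ₂ = 0.265 × 220 = 58.3 → ξ₂ = 21.97 mol.
Outlet amounts (n = n₀ + Σ ν·ξ):
  M: 220 − 1(14.37) − 2(21.97) = 161.7
  Q: 0 + 1(14.37) = 14.37
  U: 0 + 2(21.97) = 43.93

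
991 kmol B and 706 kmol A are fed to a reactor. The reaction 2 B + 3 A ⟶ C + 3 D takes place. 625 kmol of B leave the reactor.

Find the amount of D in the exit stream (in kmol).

For B: n = n₀ − 2ξ → 625 = 991 − 2ξ, giving ξ = 183 kmol.
Outlet amounts (n = n₀ + ν ξ):
  B: 991 − 2(183) = 625
  A: 706 − 3(183) = 157
  C: 0 + 1(183) = 183
  D: 0 + 3(183) = 549

549 kmol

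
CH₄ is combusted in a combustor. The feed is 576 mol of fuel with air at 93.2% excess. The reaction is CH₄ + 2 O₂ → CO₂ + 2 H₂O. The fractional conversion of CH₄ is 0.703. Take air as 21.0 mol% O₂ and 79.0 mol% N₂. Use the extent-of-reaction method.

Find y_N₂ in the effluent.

0.749

Stoichiometric O₂ = 2 × 576 = 1152 mol; O₂ fed = 1152 × 1.932 = 2226 mol.
N₂ fed = 2226 × 79/21 = 8373 mol.
Fuel reacted = 0.703 × 576 → ξ = 404.9 mol.
Outlet (n = n₀ + ν ξ):
  CH₄: 576 − 1(404.9) = 171.1
  O₂: 2226 − 2(404.9) = 1416
  N₂: 8373 (inert)
  CO₂: 0 + 1(404.9) = 404.9
  H₂O: 0 + 2(404.9) = 809.9
Total out = 11170 mol; y_N₂ = 8373 / 11170 = 0.7493.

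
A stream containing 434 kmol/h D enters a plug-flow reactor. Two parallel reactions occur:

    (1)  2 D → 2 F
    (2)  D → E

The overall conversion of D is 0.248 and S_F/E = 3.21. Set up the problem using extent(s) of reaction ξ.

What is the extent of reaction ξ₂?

ξ₂ = 25.6 kmol/h

Conversion of D: D consumed = 0.248 × 434 = 107.6 kmol/h = 2ξ₁ + 1ξ₂.
Selectivity: 2ξ₁ / (1ξ₂) = 3.21 → ξ₁ = 1.605 ξ₂.
Substitute: (2·1.605 + 1) ξ₂ = 107.6 → ξ₂ = 25.57 kmol/h, ξ₁ = 41.03 kmol/h.
Outlet amounts (n = n₀ + Σ ν·ξ):
  D: 434 − 2(41.03) − 1(25.57) = 326.4
  F: 0 + 2(41.03) = 82.07
  E: 0 + 1(25.57) = 25.57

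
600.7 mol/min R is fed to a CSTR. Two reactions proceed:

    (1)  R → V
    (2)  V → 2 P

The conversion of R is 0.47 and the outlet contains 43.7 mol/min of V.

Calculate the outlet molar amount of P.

477 mol/min

Conversion of R: R consumed = 1ξ₁ = 0.47 × 600.7 → ξ₁ = 282.3 mol/min.
V balance: n_V = 0 + 1ξ₁ − 1ξ₂ = 43.7 → ξ₂ = (1·282.3 − 43.7)/1 = 238.6 mol/min.
Outlet amounts (n = n₀ + Σ ν·ξ):
  R: 600.7 − 1(282.3) = 318.4
  V: 0 + 1(282.3) − 1(238.6) = 43.7
  P: 0 + 2(238.6) = 477.3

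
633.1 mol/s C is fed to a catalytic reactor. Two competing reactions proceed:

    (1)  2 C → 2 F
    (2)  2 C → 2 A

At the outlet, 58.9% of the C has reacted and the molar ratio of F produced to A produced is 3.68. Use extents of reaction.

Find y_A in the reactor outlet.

0.126

Conversion of C: C consumed = 0.589 × 633.1 = 372.9 mol/s = 2ξ₁ + 2ξ₂.
Selectivity: 2ξ₁ / (2ξ₂) = 3.68 → ξ₁ = 3.68 ξ₂.
Substitute: (2·3.68 + 2) ξ₂ = 372.9 → ξ₂ = 39.84 mol/s, ξ₁ = 146.6 mol/s.
Outlet amounts (n = n₀ + Σ ν·ξ):
  C: 633.1 − 2(146.6) − 2(39.84) = 260.2
  F: 0 + 2(146.6) = 293.2
  A: 0 + 2(39.84) = 79.68
Total out = 633.1 mol/s; y_A = 79.68 / 633.1 = 0.1259.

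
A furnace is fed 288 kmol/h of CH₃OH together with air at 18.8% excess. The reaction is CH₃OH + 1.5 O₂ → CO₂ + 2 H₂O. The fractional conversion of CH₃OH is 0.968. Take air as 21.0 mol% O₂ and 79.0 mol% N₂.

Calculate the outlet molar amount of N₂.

Stoichiometric O₂ = 1.5 × 288 = 432 kmol/h; O₂ fed = 432 × 1.188 = 513.2 kmol/h.
N₂ fed = 513.2 × 79/21 = 1931 kmol/h.
Fuel reacted = 0.968 × 288 → ξ = 278.8 kmol/h.
Outlet (n = n₀ + ν ξ):
  CH₃OH: 288 − 1(278.8) = 9.216
  O₂: 513.2 − 1.5(278.8) = 95.04
  N₂: 1931 (inert)
  CO₂: 0 + 1(278.8) = 278.8
  H₂O: 0 + 2(278.8) = 557.6

1930 kmol/h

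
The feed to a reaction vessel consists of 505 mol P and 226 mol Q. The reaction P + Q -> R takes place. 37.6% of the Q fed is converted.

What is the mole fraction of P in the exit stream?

Q reacted = 0.376 × 226 = 84.98 mol; ν_Q = −1, so ξ = 84.98/1 = 84.98 mol.
Outlet amounts (n = n₀ + ν ξ):
  P: 505 − 1(84.98) = 420
  Q: 226 − 1(84.98) = 141
  R: 0 + 1(84.98) = 84.98
Total out = 646 mol; y_P = 420 / 646 = 0.6502.

0.65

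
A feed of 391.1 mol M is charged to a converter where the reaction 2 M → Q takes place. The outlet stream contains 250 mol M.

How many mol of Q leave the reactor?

For M: n = n₀ − 2ξ → 250 = 391.1 − 2ξ, giving ξ = 70.55 mol.
Outlet amounts (n = n₀ + ν ξ):
  M: 391.1 − 2(70.55) = 250
  Q: 0 + 1(70.55) = 70.55

70.6 mol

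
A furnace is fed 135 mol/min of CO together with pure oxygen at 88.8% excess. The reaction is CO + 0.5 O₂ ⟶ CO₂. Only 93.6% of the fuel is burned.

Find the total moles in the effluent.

199 mol/min

Stoichiometric O₂ = 0.5 × 135 = 67.5 mol/min; O₂ fed = 67.5 × 1.888 = 127.4 mol/min.
Fuel reacted = 0.936 × 135 → ξ = 126.4 mol/min.
Outlet (n = n₀ + ν ξ):
  CO: 135 − 1(126.4) = 8.64
  O₂: 127.4 − 0.5(126.4) = 64.26
  CO₂: 0 + 1(126.4) = 126.4
Total out = 8.64 + 64.26 + 126.4 = 199.3 mol/min.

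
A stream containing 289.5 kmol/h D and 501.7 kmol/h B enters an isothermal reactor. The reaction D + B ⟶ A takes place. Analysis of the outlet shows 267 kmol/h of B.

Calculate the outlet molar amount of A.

235 kmol/h

For B: n = n₀ − 1ξ → 267 = 501.7 − 1ξ, giving ξ = 234.7 kmol/h.
Outlet amounts (n = n₀ + ν ξ):
  D: 289.5 − 1(234.7) = 54.8
  B: 501.7 − 1(234.7) = 267
  A: 0 + 1(234.7) = 234.7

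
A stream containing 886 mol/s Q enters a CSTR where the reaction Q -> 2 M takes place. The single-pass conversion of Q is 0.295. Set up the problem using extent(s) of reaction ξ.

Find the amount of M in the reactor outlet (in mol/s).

523 mol/s

Q reacted = 0.295 × 886 = 261.4 mol/s; ν_Q = −1, so ξ = 261.4/1 = 261.4 mol/s.
Outlet amounts (n = n₀ + ν ξ):
  Q: 886 − 1(261.4) = 624.6
  M: 0 + 2(261.4) = 522.7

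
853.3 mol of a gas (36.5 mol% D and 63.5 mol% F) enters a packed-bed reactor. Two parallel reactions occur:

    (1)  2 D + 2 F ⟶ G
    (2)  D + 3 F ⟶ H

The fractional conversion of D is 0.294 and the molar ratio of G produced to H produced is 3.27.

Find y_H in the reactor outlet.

0.0174

Conversion of D: D consumed = 0.294 × 311.5 = 91.57 mol = 2ξ₁ + 1ξ₂.
Selectivity: 1ξ₁ / (1ξ₂) = 3.27 → ξ₁ = 3.27 ξ₂.
Substitute: (2·3.27 + 1) ξ₂ = 91.57 → ξ₂ = 12.14 mol, ξ₁ = 39.71 mol.
Outlet amounts (n = n₀ + Σ ν·ξ):
  D: 311.5 − 2(39.71) − 1(12.14) = 219.9
  F: 541.8 − 2(39.71) − 3(12.14) = 426
  G: 0 + 1(39.71) = 39.71
  H: 0 + 1(12.14) = 12.14
Total out = 697.7 mol; y_H = 12.14 / 697.7 = 0.01741.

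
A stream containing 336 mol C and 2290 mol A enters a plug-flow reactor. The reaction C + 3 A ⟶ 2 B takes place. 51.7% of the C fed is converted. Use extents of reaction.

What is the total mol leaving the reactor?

2280 mol

C reacted = 0.517 × 336 = 173.7 mol; ν_C = −1, so ξ = 173.7/1 = 173.7 mol.
Outlet amounts (n = n₀ + ν ξ):
  C: 336 − 1(173.7) = 162.3
  A: 2290 − 3(173.7) = 1769
  B: 0 + 2(173.7) = 347.4
Total out = 162.3 + 1769 + 347.4 = 2279 mol.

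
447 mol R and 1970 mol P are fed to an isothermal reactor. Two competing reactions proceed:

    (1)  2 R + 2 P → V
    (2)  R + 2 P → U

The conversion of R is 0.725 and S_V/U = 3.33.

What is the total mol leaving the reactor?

Conversion of R: R consumed = 0.725 × 447 = 324.1 mol = 2ξ₁ + 1ξ₂.
Selectivity: 1ξ₁ / (1ξ₂) = 3.33 → ξ₁ = 3.33 ξ₂.
Substitute: (2·3.33 + 1) ξ₂ = 324.1 → ξ₂ = 42.31 mol, ξ₁ = 140.9 mol.
Outlet amounts (n = n₀ + Σ ν·ξ):
  R: 447 − 2(140.9) − 1(42.31) = 122.9
  P: 1970 − 2(140.9) − 2(42.31) = 1604
  V: 0 + 1(140.9) = 140.9
  U: 0 + 1(42.31) = 42.31
Total out = 122.9 + 1604 + 140.9 + 42.31 = 1910 mol.

1910 mol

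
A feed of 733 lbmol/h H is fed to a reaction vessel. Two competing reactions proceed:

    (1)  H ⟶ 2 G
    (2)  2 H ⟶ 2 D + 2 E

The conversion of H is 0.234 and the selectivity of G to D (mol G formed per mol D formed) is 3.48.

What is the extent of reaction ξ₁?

ξ₁ = 109 lbmol/h

Conversion of H: H consumed = 0.234 × 733 = 171.5 lbmol/h = 1ξ₁ + 2ξ₂.
Selectivity: 2ξ₁ / (2ξ₂) = 3.48 → ξ₁ = 3.48 ξ₂.
Substitute: (1·3.48 + 2) ξ₂ = 171.5 → ξ₂ = 31.3 lbmol/h, ξ₁ = 108.9 lbmol/h.
Outlet amounts (n = n₀ + Σ ν·ξ):
  H: 733 − 1(108.9) − 2(31.3) = 561.5
  G: 0 + 2(108.9) = 217.8
  D: 0 + 2(31.3) = 62.6
  E: 0 + 2(31.3) = 62.6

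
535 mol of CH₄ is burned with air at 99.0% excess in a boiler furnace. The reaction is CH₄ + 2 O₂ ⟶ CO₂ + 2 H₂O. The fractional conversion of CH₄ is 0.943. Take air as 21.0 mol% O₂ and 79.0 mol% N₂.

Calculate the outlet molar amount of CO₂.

Stoichiometric O₂ = 2 × 535 = 1070 mol; O₂ fed = 1070 × 1.990 = 2129 mol.
N₂ fed = 2129 × 79/21 = 8010 mol.
Fuel reacted = 0.943 × 535 → ξ = 504.5 mol.
Outlet (n = n₀ + ν ξ):
  CH₄: 535 − 1(504.5) = 30.5
  O₂: 2129 − 2(504.5) = 1120
  N₂: 8010 (inert)
  CO₂: 0 + 1(504.5) = 504.5
  H₂O: 0 + 2(504.5) = 1009

505 mol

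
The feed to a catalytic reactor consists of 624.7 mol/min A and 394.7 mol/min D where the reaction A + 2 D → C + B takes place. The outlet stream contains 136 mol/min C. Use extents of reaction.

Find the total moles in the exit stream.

883 mol/min

For C: n = n₀ + 1ξ → 136 = 0 + 1ξ, giving ξ = 136 mol/min.
Outlet amounts (n = n₀ + ν ξ):
  A: 624.7 − 1(136) = 488.7
  D: 394.7 − 2(136) = 122.7
  C: 0 + 1(136) = 136
  B: 0 + 1(136) = 136
Total out = 488.7 + 122.7 + 136 + 136 = 883.4 mol/min.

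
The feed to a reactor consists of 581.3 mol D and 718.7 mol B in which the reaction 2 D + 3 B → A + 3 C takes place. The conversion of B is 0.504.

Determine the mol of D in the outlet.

B reacted = 0.504 × 718.7 = 362.2 mol; ν_B = −3, so ξ = 362.2/3 = 120.7 mol.
Outlet amounts (n = n₀ + ν ξ):
  D: 581.3 − 2(120.7) = 339.8
  B: 718.7 − 3(120.7) = 356.5
  A: 0 + 1(120.7) = 120.7
  C: 0 + 3(120.7) = 362.2

340 mol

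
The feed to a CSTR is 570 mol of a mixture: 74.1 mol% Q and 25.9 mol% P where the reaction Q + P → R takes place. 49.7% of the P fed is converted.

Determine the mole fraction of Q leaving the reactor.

0.703

P reacted = 0.497 × 147.6 = 73.37 mol; ν_P = −1, so ξ = 73.37/1 = 73.37 mol.
Outlet amounts (n = n₀ + ν ξ):
  Q: 422.4 − 1(73.37) = 349
  P: 147.6 − 1(73.37) = 74.26
  R: 0 + 1(73.37) = 73.37
Total out = 496.6 mol; y_Q = 349 / 496.6 = 0.7027.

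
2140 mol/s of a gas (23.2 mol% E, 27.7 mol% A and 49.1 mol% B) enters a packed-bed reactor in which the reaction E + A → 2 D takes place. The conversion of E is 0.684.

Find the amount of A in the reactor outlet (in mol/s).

253 mol/s

E reacted = 0.684 × 496.5 = 339.6 mol/s; ν_E = −1, so ξ = 339.6/1 = 339.6 mol/s.
Outlet amounts (n = n₀ + ν ξ):
  E: 496.5 − 1(339.6) = 156.9
  A: 592.8 − 1(339.6) = 253.2
  D: 0 + 2(339.6) = 679.2
  B: 1051 (inert)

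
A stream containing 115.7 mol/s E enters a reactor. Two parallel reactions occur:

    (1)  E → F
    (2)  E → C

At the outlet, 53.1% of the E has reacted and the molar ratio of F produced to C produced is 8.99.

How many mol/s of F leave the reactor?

55.3 mol/s

Conversion of E: E consumed = 0.531 × 115.7 = 61.44 mol/s = 1ξ₁ + 1ξ₂.
Selectivity: 1ξ₁ / (1ξ₂) = 8.99 → ξ₁ = 8.99 ξ₂.
Substitute: (1·8.99 + 1) ξ₂ = 61.44 → ξ₂ = 6.15 mol/s, ξ₁ = 55.29 mol/s.
Outlet amounts (n = n₀ + Σ ν·ξ):
  E: 115.7 − 1(55.29) − 1(6.15) = 54.26
  F: 0 + 1(55.29) = 55.29
  C: 0 + 1(6.15) = 6.15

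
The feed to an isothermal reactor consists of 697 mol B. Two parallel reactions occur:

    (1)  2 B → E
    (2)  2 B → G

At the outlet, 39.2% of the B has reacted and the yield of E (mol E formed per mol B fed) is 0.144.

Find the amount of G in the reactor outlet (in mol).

36.2 mol

Yield of E: 1ξ₁ / 697 = 0.144 → ξ₁ = 100.4 mol.
Conversion of B: 2ξ₁ + 2ξ₂ = 0.392 × 697 = 273.2 → ξ₂ = 36.24 mol.
Outlet amounts (n = n₀ + Σ ν·ξ):
  B: 697 − 2(100.4) − 2(36.24) = 423.8
  E: 0 + 1(100.4) = 100.4
  G: 0 + 1(36.24) = 36.24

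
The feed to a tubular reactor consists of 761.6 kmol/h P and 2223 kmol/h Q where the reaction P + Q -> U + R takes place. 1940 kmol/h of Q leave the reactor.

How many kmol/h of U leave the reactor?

For Q: n = n₀ − 1ξ → 1940 = 2223 − 1ξ, giving ξ = 283 kmol/h.
Outlet amounts (n = n₀ + ν ξ):
  P: 761.6 − 1(283) = 478.6
  Q: 2223 − 1(283) = 1940
  U: 0 + 1(283) = 283
  R: 0 + 1(283) = 283

283 kmol/h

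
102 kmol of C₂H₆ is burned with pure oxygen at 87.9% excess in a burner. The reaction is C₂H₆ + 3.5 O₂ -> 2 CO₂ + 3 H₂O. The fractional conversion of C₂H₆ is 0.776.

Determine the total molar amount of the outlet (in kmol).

Stoichiometric O₂ = 3.5 × 102 = 357 kmol; O₂ fed = 357 × 1.879 = 670.8 kmol.
Fuel reacted = 0.776 × 102 → ξ = 79.15 kmol.
Outlet (n = n₀ + ν ξ):
  C₂H₆: 102 − 1(79.15) = 22.85
  O₂: 670.8 − 3.5(79.15) = 393.8
  CO₂: 0 + 2(79.15) = 158.3
  H₂O: 0 + 3(79.15) = 237.5
Total out = 22.85 + 393.8 + 158.3 + 237.5 = 812.4 kmol.

812 kmol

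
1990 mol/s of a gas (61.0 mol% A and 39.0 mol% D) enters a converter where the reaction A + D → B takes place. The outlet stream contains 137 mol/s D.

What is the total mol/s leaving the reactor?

For D: n = n₀ − 1ξ → 137 = 776.1 − 1ξ, giving ξ = 639.1 mol/s.
Outlet amounts (n = n₀ + ν ξ):
  A: 1214 − 1(639.1) = 574.8
  D: 776.1 − 1(639.1) = 137
  B: 0 + 1(639.1) = 639.1
Total out = 574.8 + 137 + 639.1 = 1351 mol/s.

1350 mol/s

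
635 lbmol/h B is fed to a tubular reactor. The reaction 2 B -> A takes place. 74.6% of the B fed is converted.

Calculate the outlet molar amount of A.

237 lbmol/h

B reacted = 0.746 × 635 = 473.7 lbmol/h; ν_B = −2, so ξ = 473.7/2 = 236.9 lbmol/h.
Outlet amounts (n = n₀ + ν ξ):
  B: 635 − 2(236.9) = 161.3
  A: 0 + 1(236.9) = 236.9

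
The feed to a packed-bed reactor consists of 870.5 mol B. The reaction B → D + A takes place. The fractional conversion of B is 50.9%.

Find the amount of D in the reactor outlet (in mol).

B reacted = 0.509 × 870.5 = 443.1 mol; ν_B = −1, so ξ = 443.1/1 = 443.1 mol.
Outlet amounts (n = n₀ + ν ξ):
  B: 870.5 − 1(443.1) = 427.4
  D: 0 + 1(443.1) = 443.1
  A: 0 + 1(443.1) = 443.1

443 mol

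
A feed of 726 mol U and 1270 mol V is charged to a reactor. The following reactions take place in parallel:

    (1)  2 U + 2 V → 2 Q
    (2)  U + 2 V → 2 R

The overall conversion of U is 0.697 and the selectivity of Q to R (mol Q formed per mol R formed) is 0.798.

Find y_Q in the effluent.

Conversion of U: U consumed = 0.697 × 726 = 506 mol = 2ξ₁ + 1ξ₂.
Selectivity: 2ξ₁ / (2ξ₂) = 0.798 → ξ₁ = 0.798 ξ₂.
Substitute: (2·0.798 + 1) ξ₂ = 506 → ξ₂ = 194.9 mol, ξ₁ = 155.5 mol.
Outlet amounts (n = n₀ + Σ ν·ξ):
  U: 726 − 2(155.5) − 1(194.9) = 220
  V: 1270 − 2(155.5) − 2(194.9) = 569.1
  Q: 0 + 2(155.5) = 311.1
  R: 0 + 2(194.9) = 389.8
Total out = 1490 mol; y_Q = 311.1 / 1490 = 0.2088.

0.209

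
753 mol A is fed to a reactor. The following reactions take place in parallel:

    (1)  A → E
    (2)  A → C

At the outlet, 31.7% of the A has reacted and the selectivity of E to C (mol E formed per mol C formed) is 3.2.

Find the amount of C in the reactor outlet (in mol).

Conversion of A: A consumed = 0.317 × 753 = 238.7 mol = 1ξ₁ + 1ξ₂.
Selectivity: 1ξ₁ / (1ξ₂) = 3.2 → ξ₁ = 3.2 ξ₂.
Substitute: (1·3.2 + 1) ξ₂ = 238.7 → ξ₂ = 56.83 mol, ξ₁ = 181.9 mol.
Outlet amounts (n = n₀ + Σ ν·ξ):
  A: 753 − 1(181.9) − 1(56.83) = 514.3
  E: 0 + 1(181.9) = 181.9
  C: 0 + 1(56.83) = 56.83

56.8 mol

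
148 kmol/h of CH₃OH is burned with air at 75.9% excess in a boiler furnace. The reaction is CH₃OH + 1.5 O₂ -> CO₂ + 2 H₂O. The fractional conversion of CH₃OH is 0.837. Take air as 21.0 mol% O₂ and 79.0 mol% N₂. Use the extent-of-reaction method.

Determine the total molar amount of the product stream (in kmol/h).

2070 kmol/h

Stoichiometric O₂ = 1.5 × 148 = 222 kmol/h; O₂ fed = 222 × 1.759 = 390.5 kmol/h.
N₂ fed = 390.5 × 79/21 = 1469 kmol/h.
Fuel reacted = 0.837 × 148 → ξ = 123.9 kmol/h.
Outlet (n = n₀ + ν ξ):
  CH₃OH: 148 − 1(123.9) = 24.12
  O₂: 390.5 − 1.5(123.9) = 204.7
  N₂: 1469 (inert)
  CO₂: 0 + 1(123.9) = 123.9
  H₂O: 0 + 2(123.9) = 247.8
Total out = 24.12 + 204.7 + 1469 + 123.9 + 247.8 = 2069 kmol/h.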